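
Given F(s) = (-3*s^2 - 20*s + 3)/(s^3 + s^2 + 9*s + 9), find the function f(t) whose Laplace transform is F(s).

Factor the denominator: s^3 + s^2 + 9*s + 9 = (s + 1)*(s^2 + 9).
Partial fraction decomposition gives [2/(s + 1)] + [-5*s/(s^2 + 9)] + [-15/(s^2 + 9)].
Invert each term: 2/(s + 1) ↔ 2e^(-t); -5·s/(s^2 + 9) ↔ -5cos(3t); -5·3/(s^2 + 9) ↔ -5sin(3t).

f(t) = -5*sin(3*t) - 5*cos(3*t) + 2*exp(-t)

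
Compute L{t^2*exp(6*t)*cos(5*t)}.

L{cos(5t)} = s/(s^2 + 25).
Multiplying by e^(6t) shifts s → s - 6, so L{exp(6*t)*cos(5*t)} = (s - 6)/((s - 6)^2 + 25).
Then apply L{t^2·g(t)} = (-1)^2 d^2/ds^2[G(s)] with G(s) = (s - 6)/((s - 6)^2 + 25):
differentiating 2 times and applying the sign gives 2*(s - 6)*(s^2 - 12*s - 39)/(s^2 - 12*s + 61)^3.

2*(s - 6)*(s^2 - 12*s - 39)/(s^2 - 12*s + 61)^3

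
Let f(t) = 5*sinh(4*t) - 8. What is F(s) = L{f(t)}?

F(s) = 20/(s^2 - 16) - 8/s

Apply the Laplace transform termwise.
L{-8} = -8/s; (5)·[L{sinh(4t)} = 4/(s^2 - 16)].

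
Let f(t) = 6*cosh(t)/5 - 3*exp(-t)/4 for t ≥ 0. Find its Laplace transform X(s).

X(s) = 6*s/(5*(s^2 - 1)) - 3/(4*(s + 1))

Apply the Laplace transform termwise.
(6/5)·[L{cosh(t)} = s/(s^2 - 1)]; (-3/4)·[L{e^(-t)} = 1/(s + 1)].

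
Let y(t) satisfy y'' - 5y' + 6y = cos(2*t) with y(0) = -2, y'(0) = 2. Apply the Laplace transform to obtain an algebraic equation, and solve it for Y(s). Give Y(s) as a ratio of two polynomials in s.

Y(s) = (-2*s^3 + 12*s^2 - 7*s + 48)/(s^4 - 5*s^3 + 10*s^2 - 20*s + 24)

Laplace-transform each side.
Using L{y''} = s^2 Y - s·y(0) - y'(0) and L{y'} = sY - y(0), with y(0) = -2, y'(0) = 2, the left side becomes (s^2 - 5*s + 6)Y - (-2*s + 12).
The right side is L{cos(2*t)} = s/(s^2 + 4).
So (s^2 - 5*s + 6)Y = s/(s^2 + 4) + (-2*s + 12).
Divide through and combine into a single rational function.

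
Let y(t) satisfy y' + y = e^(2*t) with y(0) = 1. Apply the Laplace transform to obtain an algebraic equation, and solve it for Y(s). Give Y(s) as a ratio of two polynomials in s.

Apply the Laplace transform to the equation.
With L{y'} = sY - y(0) = sY - 1: the LHS transforms to (s + 1)Y - (1).
The right side is L{e^(2*t)} = 1/(s - 2).
So (s + 1)Y = 1/(s - 2) + (1).
Isolate Y and clear denominators.

Y(s) = (s - 1)/(s^2 - s - 2)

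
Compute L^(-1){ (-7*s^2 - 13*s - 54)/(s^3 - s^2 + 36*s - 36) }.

-2*exp(t) - 3*sin(6*t) - 5*cos(6*t)

Factor the denominator: s^3 - s^2 + 36*s - 36 = (s - 1)*(s^2 + 36).
Partial fraction decomposition gives [-2/(s - 1)] + [-5*s/(s^2 + 36)] + [-18/(s^2 + 36)].
Invert each term: -2/(s - 1) ↔ -2e^(t); -5·s/(s^2 + 36) ↔ -5cos(6t); -3·6/(s^2 + 36) ↔ -3sin(6t).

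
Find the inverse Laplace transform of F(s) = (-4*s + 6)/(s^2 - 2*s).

-exp(2*t) - 3

Factor the denominator: s^2 - 2*s = s*(s - 2).
Partial fraction decomposition gives [-1/(s - 2)] + [-3/s].
Invert each term: -1/(s - 2) ↔ -e^(2t); -3/(s - 0) ↔ -3e^(0t).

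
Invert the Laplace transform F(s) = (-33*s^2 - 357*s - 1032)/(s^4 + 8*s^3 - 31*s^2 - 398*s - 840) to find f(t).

f(t) = -3*exp(7*t) + 6*exp(-4*t) - 6*exp(-5*t) + 3*exp(-6*t)

Factor the denominator: s^4 + 8*s^3 - 31*s^2 - 398*s - 840 = (s - 7)*(s + 4)*(s + 5)*(s + 6).
Partial fraction decomposition gives [6/(s + 4)] + [-6/(s + 5)] + [3/(s + 6)] + [-3/(s - 7)].
Invert each term: 6/(s + 4) ↔ 6e^(-4t); -6/(s + 5) ↔ -6e^(-5t); 3/(s + 6) ↔ 3e^(-6t); -3/(s - 7) ↔ -3e^(7t).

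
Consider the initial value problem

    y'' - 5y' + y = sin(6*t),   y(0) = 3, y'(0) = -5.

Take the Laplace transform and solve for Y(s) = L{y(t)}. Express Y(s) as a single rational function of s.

Y(s) = (3*s^3 - 20*s^2 + 108*s - 714)/(s^4 - 5*s^3 + 37*s^2 - 180*s + 36)

Transform both sides with L{·}.
Using L{y''} = s^2 Y - s·y(0) - y'(0) and L{y'} = sY - y(0), with y(0) = 3, y'(0) = -5, the left side becomes (s^2 - 5*s + 1)Y - (3*s - 20).
The right side is L{sin(6*t)} = 6/(s^2 + 36).
So (s^2 - 5*s + 1)Y = 6/(s^2 + 36) + (3*s - 20).
Divide through and combine into a single rational function.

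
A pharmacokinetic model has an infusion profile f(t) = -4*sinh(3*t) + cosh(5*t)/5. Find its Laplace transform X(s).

Apply the Laplace transform termwise.
(-4)·[L{sinh(3t)} = 3/(s^2 - 9)]; (1/5)·[L{cosh(5t)} = s/(s^2 - 25)].

X(s) = s/(5*(s^2 - 25)) - 12/(s^2 - 9)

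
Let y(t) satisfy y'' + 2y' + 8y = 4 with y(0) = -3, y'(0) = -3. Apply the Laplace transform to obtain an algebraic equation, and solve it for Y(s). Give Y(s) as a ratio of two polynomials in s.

Apply the Laplace transform to the equation.
The derivative rules (L{y''} = s^2 Y - s·y(0) - y'(0) and L{y'} = sY - y(0), with y(0) = -3, y'(0) = -3) turn the left side into (s^2 + 2*s + 8)Y - (-3*s - 9).
The right side is L{4} = 4/s.
So (s^2 + 2*s + 8)Y = 4/s + (-3*s - 9).
Divide through and combine into a single rational function.

Y(s) = (-3*s^2 - 9*s + 4)/(s^3 + 2*s^2 + 8*s)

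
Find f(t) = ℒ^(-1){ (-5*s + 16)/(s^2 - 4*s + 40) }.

Complete the square in the denominator: s^2 - 4*s + 40 = (s - 2)^2 + 6^2.
Split the numerator to match: -5*s + 16 = -5·(s - 2) + 1·6.
Invert each term: -5·(s - 2)/((s - 2)^2 + 36) ↔ -5e^(2t)cos(6t); 1·6/((s - 2)^2 + 36) ↔ e^(2t)sin(6t).

f(t) = exp(2*t)*sin(6*t) - 5*exp(2*t)*cos(6*t)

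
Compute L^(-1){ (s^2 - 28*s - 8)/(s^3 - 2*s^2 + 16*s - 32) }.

-3*exp(2*t) - 5*sin(4*t) + 4*cos(4*t)

Factor the denominator: s^3 - 2*s^2 + 16*s - 32 = (s - 2)*(s^2 + 16).
Partial fraction decomposition gives [-3/(s - 2)] + [4*s/(s^2 + 16)] + [-20/(s^2 + 16)].
Invert each term: -3/(s - 2) ↔ -3e^(2t); 4·s/(s^2 + 16) ↔ 4cos(4t); -5·4/(s^2 + 16) ↔ -5sin(4t).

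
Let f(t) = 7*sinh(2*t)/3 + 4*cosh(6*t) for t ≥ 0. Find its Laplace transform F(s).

The transform is linear, so treat each term independently.
(4)·[L{cosh(6t)} = s/(s^2 - 36)]; (7/3)·[L{sinh(2t)} = 2/(s^2 - 4)].

F(s) = 4*s/(s^2 - 36) + 14/(3*(s^2 - 4))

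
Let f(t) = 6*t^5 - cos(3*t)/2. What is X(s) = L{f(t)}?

Apply the Laplace transform termwise.
(6)·[L{t^5} = 5!/s^6 = 120/s^6]; (-1/2)·[L{cos(3t)} = s/(s^2 + 9)].

X(s) = -s/(2*(s^2 + 9)) + 720/s^6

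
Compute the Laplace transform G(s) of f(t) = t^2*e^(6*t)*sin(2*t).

G(s) = 4*(3*s^2 - 36*s + 104)/(s^2 - 12*s + 40)^3

L{sin(2t)} = 2/(s^2 + 4).
Multiplying by e^(6t) shifts s → s - 6, so L{e^(6*t)*sin(2*t)} = 2/((s - 6)^2 + 4).
Then apply L{t^2·g(t)} = (-1)^2 d^2/ds^2[H(s)] with H(s) = 2/((s - 6)^2 + 4):
differentiating 2 times and applying the sign gives 4*(3*s^2 - 36*s + 104)/(s^2 - 12*s + 40)^3.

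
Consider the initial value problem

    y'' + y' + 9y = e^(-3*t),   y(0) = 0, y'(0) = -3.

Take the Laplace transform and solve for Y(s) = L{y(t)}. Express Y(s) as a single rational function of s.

Y(s) = (-3*s - 8)/(s^3 + 4*s^2 + 12*s + 27)

Apply the Laplace transform to the equation.
The derivative rules (L{y''} = s^2 Y - s·y(0) - y'(0) and L{y'} = sY - y(0), with y(0) = 0, y'(0) = -3) turn the left side into (s^2 + s + 9)Y - (-3).
The right side is L{e^(-3*t)} = 1/(s + 3).
So (s^2 + s + 9)Y = 1/(s + 3) + (-3).
Divide through and combine into a single rational function.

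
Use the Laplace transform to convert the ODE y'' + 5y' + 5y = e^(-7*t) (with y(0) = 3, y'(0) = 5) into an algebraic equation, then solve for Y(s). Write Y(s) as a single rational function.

Y(s) = (3*s^2 + 41*s + 141)/(s^3 + 12*s^2 + 40*s + 35)

Take the Laplace transform of both sides.
With L{y''} = s^2 Y - s·y(0) - y'(0) and L{y'} = sY - y(0), with y(0) = 3, y'(0) = 5: the LHS transforms to (s^2 + 5*s + 5)Y - (3*s + 20).
The right side is L{e^(-7*t)} = 1/(s + 7).
So (s^2 + 5*s + 5)Y = 1/(s + 7) + (3*s + 20).
Isolate Y and clear denominators.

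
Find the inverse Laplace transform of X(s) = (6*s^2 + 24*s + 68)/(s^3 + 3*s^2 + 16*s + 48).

Factor the denominator: s^3 + 3*s^2 + 16*s + 48 = (s + 3)*(s^2 + 16).
Partial fraction decomposition gives [2/(s + 3)] + [4*s/(s^2 + 16)] + [12/(s^2 + 16)].
Invert each term: 2/(s + 3) ↔ 2e^(-3t); 4·s/(s^2 + 16) ↔ 4cos(4t); 3·4/(s^2 + 16) ↔ 3sin(4t).

3*sin(4*t) + 4*cos(4*t) + 2*exp(-3*t)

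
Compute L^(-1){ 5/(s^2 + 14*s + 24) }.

exp(-7*t)*sinh(5*t)

Rewrite the denominator: s^2 + 14*s + 24 = (s + 7)^2 - 25.
The form in (s + 7) signals a first-shifting-theorem factor e^(-7t).
Since L{sinh(5t)} = 5/(s^2 - 25), the inverse is e^(-7*t)*sinh(5*t).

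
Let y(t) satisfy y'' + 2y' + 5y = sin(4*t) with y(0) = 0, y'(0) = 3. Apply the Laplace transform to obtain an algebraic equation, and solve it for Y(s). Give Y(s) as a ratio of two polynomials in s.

Apply the Laplace transform to the equation.
With L{y''} = s^2 Y - s·y(0) - y'(0) and L{y'} = sY - y(0), with y(0) = 0, y'(0) = 3: the LHS transforms to (s^2 + 2*s + 5)Y - (3).
The right side is L{sin(4*t)} = 4/(s^2 + 16).
So (s^2 + 2*s + 5)Y = 4/(s^2 + 16) + (3).
Solve for Y(s) and write it as one ratio of polynomials.

Y(s) = (3*s^2 + 52)/(s^4 + 2*s^3 + 21*s^2 + 32*s + 80)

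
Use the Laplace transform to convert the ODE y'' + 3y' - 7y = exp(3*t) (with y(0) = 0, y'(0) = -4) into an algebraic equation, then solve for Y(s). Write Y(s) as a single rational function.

Y(s) = (-4*s + 13)/(s^3 - 16*s + 21)

Transform both sides with L{·}.
Using L{y''} = s^2 Y - s·y(0) - y'(0) and L{y'} = sY - y(0), with y(0) = 0, y'(0) = -4, the left side becomes (s^2 + 3*s - 7)Y - (-4).
The right side is L{exp(3*t)} = 1/(s - 3).
So (s^2 + 3*s - 7)Y = 1/(s - 3) + (-4).
Isolate Y and clear denominators.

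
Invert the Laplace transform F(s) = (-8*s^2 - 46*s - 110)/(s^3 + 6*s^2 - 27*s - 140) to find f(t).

Factor the denominator: s^3 + 6*s^2 - 27*s - 140 = (s - 5)*(s + 4)*(s + 7).
Partial fraction decomposition gives [2/(s + 4)] + [-5/(s - 5)] + [-5/(s + 7)].
Invert each term: 2/(s + 4) ↔ 2e^(-4t); -5/(s - 5) ↔ -5e^(5t); -5/(s + 7) ↔ -5e^(-7t).

f(t) = -5*exp(5*t) + 2*exp(-4*t) - 5*exp(-7*t)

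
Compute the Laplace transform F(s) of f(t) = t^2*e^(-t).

F(s) = 2/(s + 1)^3

L{e^(-t)} = 1/(s + 1).
Then apply L{t^2·g(t)} = (-1)^2 d^2/ds^2[G(s)] with G(s) = 1/(s + 1):
differentiating 2 times and applying the sign gives 2/(s + 1)^3.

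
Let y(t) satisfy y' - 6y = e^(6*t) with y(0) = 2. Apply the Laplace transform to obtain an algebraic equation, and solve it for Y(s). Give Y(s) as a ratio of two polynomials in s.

Y(s) = (2*s - 11)/(s^2 - 12*s + 36)

Transform both sides with L{·}.
Using L{y'} = sY - y(0) = sY - 2, the left side becomes (s - 6)Y - (2).
The right side is L{e^(6*t)} = 1/(s - 6).
So (s - 6)Y = 1/(s - 6) + (2).
Divide through and combine into a single rational function.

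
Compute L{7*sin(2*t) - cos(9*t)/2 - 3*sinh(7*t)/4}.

Apply the Laplace transform termwise.
(7)·[L{sin(2t)} = 2/(s^2 + 4)]; (-3/4)·[L{sinh(7t)} = 7/(s^2 - 49)]; (-1/2)·[L{cos(9t)} = s/(s^2 + 81)].

-s/(2*(s^2 + 81)) + 14/(s^2 + 4) - 21/(4*(s^2 - 49))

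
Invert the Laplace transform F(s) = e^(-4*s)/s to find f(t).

The factor e^(-4s) signals a time shift by c = 4 (second shifting theorem).
L{1} = 1/s, so L^-1{1/s} = 1.
Hence the inverse is u(t - 4) times that function evaluated at t - 4.

f(t) = Heaviside(t - 4)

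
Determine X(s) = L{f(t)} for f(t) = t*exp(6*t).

L{e^(6t)} = 1/(s - 6).
Then apply L{t·g(t)} = -d/ds[G(s)] with G(s) = 1/(s - 6):
differentiating 1 time and applying the sign gives (s - 6)^(-2).

X(s) = (s - 6)^(-2)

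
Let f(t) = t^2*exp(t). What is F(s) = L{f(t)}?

L{e^(t)} = 1/(s - 1).
Then apply L{t^2·g(t)} = (-1)^2 d^2/ds^2[G(s)] with G(s) = 1/(s - 1):
differentiating 2 times and applying the sign gives 2/(s - 1)^3.

F(s) = 2/(s - 1)^3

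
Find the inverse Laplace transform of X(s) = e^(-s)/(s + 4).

The factor e^(-s) signals a time shift by c = 1 (second shifting theorem).
L{e^(-4t)} = 1/(s + 4), so L^-1{1/(s + 4)} = e^(-4*t).
Hence the inverse is u(t - 1) times that function evaluated at t - 1.

Heaviside(t - 1)*(exp(-4*t + 4))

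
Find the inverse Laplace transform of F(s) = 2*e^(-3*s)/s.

The factor e^(-3s) signals a time shift by c = 3 (second shifting theorem).
L{2} = 2/s, so L^-1{2/s} = 2.
Hence the inverse is u(t - 3) times that function evaluated at t - 3.

Heaviside(t - 3)*(2)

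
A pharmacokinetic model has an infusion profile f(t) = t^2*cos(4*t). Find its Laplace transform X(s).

X(s) = 2*s*(s^2 - 48)/(s^2 + 16)^3

L{cos(4t)} = s/(s^2 + 16).
Then apply L{t^2·g(t)} = (-1)^2 d^2/ds^2[G(s)] with G(s) = s/(s^2 + 16):
differentiating 2 times and applying the sign gives 2*s*(s^2 - 48)/(s^2 + 16)^3.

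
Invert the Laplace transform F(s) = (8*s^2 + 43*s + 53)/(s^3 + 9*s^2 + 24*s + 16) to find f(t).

Factor the denominator: s^3 + 9*s^2 + 24*s + 16 = (s + 1)*(s + 4)^2.
Partial fraction decomposition gives [6/(s + 4)] + [-3/(s + 4)^2] + [2/(s + 1)].
Invert each term: 6/(s + 4) ↔ 6e^(-4t); -3/(s + 4)^2 ↔ -3t·e^(-4t); 2/(s + 1) ↔ 2e^(-t).

f(t) = -3*t*exp(-4*t) + 2*exp(-t) + 6*exp(-4*t)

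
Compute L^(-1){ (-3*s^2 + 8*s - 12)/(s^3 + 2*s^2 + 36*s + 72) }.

2*sin(6*t) - 2*cos(6*t) - exp(-2*t)

Factor the denominator: s^3 + 2*s^2 + 36*s + 72 = (s + 2)*(s^2 + 36).
Partial fraction decomposition gives [-1/(s + 2)] + [-2*s/(s^2 + 36)] + [12/(s^2 + 36)].
Invert each term: -1/(s + 2) ↔ -e^(-2t); -2·s/(s^2 + 36) ↔ -2cos(6t); 2·6/(s^2 + 36) ↔ 2sin(6t).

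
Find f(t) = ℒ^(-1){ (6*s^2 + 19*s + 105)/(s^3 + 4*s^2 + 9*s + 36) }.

Factor the denominator: s^3 + 4*s^2 + 9*s + 36 = (s + 4)*(s^2 + 9).
Partial fraction decomposition gives [5/(s + 4)] + [s/(s^2 + 9)] + [15/(s^2 + 9)].
Invert each term: 5/(s + 4) ↔ 5e^(-4t); 1·s/(s^2 + 9) ↔ cos(3t); 5·3/(s^2 + 9) ↔ 5sin(3t).

f(t) = 5*sin(3*t) + cos(3*t) + 5*exp(-4*t)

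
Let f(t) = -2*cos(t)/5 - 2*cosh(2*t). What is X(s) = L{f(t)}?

X(s) = -2*s/(5*(s^2 + 1)) - 2*s/(s^2 - 4)

The transform is linear, so treat each term independently.
(-2)·[L{cosh(2t)} = s/(s^2 - 4)]; (-2/5)·[L{cos(t)} = s/(s^2 + 1)].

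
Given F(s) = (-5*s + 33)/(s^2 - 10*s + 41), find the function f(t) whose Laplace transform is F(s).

Complete the square in the denominator: s^2 - 10*s + 41 = (s - 5)^2 + 4^2.
Split the numerator to match: -5*s + 33 = -5·(s - 5) + 2·4.
Invert each term: -5·(s - 5)/((s - 5)^2 + 16) ↔ -5e^(5t)cos(4t); 2·4/((s - 5)^2 + 16) ↔ 2e^(5t)sin(4t).

f(t) = 2*exp(5*t)*sin(4*t) - 5*exp(5*t)*cos(4*t)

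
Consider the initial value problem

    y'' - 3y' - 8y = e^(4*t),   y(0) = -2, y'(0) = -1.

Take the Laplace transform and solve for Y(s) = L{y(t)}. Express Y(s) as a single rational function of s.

Laplace-transform each side.
With L{y''} = s^2 Y - s·y(0) - y'(0) and L{y'} = sY - y(0), with y(0) = -2, y'(0) = -1: the LHS transforms to (s^2 - 3*s - 8)Y - (-2*s + 5).
The right side is L{e^(4*t)} = 1/(s - 4).
So (s^2 - 3*s - 8)Y = 1/(s - 4) + (-2*s + 5).
Isolate Y and clear denominators.

Y(s) = (-2*s^2 + 13*s - 19)/(s^3 - 7*s^2 + 4*s + 32)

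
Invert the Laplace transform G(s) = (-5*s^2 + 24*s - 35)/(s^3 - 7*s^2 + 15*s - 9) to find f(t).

Factor the denominator: s^3 - 7*s^2 + 15*s - 9 = (s - 3)^2*(s - 1).
Partial fraction decomposition gives [-1/(s - 3)] + [-4/(s - 3)^2] + [-4/(s - 1)].
Invert each term: -1/(s - 3) ↔ -e^(3t); -4/(s - 3)^2 ↔ -4t·e^(3t); -4/(s - 1) ↔ -4e^(t).

f(t) = -4*t*exp(3*t) - exp(3*t) - 4*exp(t)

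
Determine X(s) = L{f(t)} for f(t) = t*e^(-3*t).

X(s) = (s + 3)^(-2)

L{t} = 1!/s^2 = 1/s^2.
By the first shifting theorem, multiplying by e^(-3t) replaces s with s + 3.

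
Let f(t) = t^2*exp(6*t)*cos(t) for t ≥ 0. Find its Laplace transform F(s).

L{cos(t)} = s/(s^2 + 1).
Multiplying by e^(6t) shifts s → s - 6, so L{exp(6*t)*cos(t)} = (s - 6)/((s - 6)^2 + 1).
Then apply L{t^2·g(t)} = (-1)^2 d^2/ds^2[G(s)] with G(s) = (s - 6)/((s - 6)^2 + 1):
differentiating 2 times and applying the sign gives 2*(s - 6)*(s^2 - 12*s + 33)/(s^2 - 12*s + 37)^3.

F(s) = 2*(s - 6)*(s^2 - 12*s + 33)/(s^2 - 12*s + 37)^3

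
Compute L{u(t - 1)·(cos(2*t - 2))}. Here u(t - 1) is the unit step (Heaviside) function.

By the second shifting theorem, L{u(t - c)·g(t - c)} = e^(-cs)·H(s) with c = 1 and H(s) = L{g(t)}.
L{cos(2t)} = s/(s^2 + 4).

s*exp(-s)/(s^2 + 4)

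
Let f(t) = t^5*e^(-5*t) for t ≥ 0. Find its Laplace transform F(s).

F(s) = 120/(s + 5)^6

L{t^5} = 5!/s^6 = 120/s^6.
By the first shifting theorem, multiplying by e^(-5t) replaces s with s + 5.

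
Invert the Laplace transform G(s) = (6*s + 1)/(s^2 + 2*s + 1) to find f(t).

f(t) = -5*t*exp(-t) + 6*exp(-t)

Factor the denominator: s^2 + 2*s + 1 = (s + 1)^2.
Partial fraction decomposition gives [6/(s + 1)] + [-5/(s + 1)^2].
Invert each term: 6/(s + 1) ↔ 6e^(-t); -5/(s + 1)^2 ↔ -5t·e^(-t).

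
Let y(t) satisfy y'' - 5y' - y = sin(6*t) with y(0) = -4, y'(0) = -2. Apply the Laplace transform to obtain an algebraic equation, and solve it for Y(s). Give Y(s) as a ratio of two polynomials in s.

Apply the Laplace transform to the equation.
Using L{y''} = s^2 Y - s·y(0) - y'(0) and L{y'} = sY - y(0), with y(0) = -4, y'(0) = -2, the left side becomes (s^2 - 5*s - 1)Y - (-4*s + 18).
The right side is L{sin(6*t)} = 6/(s^2 + 36).
So (s^2 - 5*s - 1)Y = 6/(s^2 + 36) + (-4*s + 18).
Isolate Y and clear denominators.

Y(s) = (-4*s^3 + 18*s^2 - 144*s + 654)/(s^4 - 5*s^3 + 35*s^2 - 180*s - 36)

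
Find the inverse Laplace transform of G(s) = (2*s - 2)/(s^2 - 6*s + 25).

exp(3*t)*sin(4*t) + 2*exp(3*t)*cos(4*t)

Complete the square in the denominator: s^2 - 6*s + 25 = (s - 3)^2 + 4^2.
Split the numerator to match: 2*s - 2 = 2·(s - 3) + 1·4.
Invert each term: 2·(s - 3)/((s - 3)^2 + 16) ↔ 2e^(3t)cos(4t); 1·4/((s - 3)^2 + 16) ↔ e^(3t)sin(4t).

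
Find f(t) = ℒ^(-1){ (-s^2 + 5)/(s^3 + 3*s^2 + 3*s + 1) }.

f(t) = 2*t^2*exp(-t) + 2*t*exp(-t) - exp(-t)

Factor the denominator: s^3 + 3*s^2 + 3*s + 1 = (s + 1)^3.
Partial fraction decomposition gives [-1/(s + 1)] + [2/(s + 1)^2] + [4/(s + 1)^3].
Invert each term: -1/(s + 1) ↔ -e^(-t); 2/(s + 1)^2 ↔ 2t·e^(-t); 4/(s + 1)^3 ↔ (2)t^2·e^(-t).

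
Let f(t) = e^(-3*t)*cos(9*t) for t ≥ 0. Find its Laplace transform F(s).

F(s) = (s + 3)/((s + 3)^2 + 81)

L{cos(9t)} = s/(s^2 + 81).
By the first shifting theorem, multiplying by e^(-3t) replaces s with s + 3.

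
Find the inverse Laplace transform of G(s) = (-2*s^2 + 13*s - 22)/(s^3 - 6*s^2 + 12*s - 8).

Factor the denominator: s^3 - 6*s^2 + 12*s - 8 = (s - 2)^3.
Partial fraction decomposition gives [-2/(s - 2)] + [5/(s - 2)^2] + [-4/(s - 2)^3].
Invert each term: -2/(s - 2) ↔ -2e^(2t); 5/(s - 2)^2 ↔ 5t·e^(2t); -4/(s - 2)^3 ↔ (-2)t^2·e^(2t).

-2*t^2*exp(2*t) + 5*t*exp(2*t) - 2*exp(2*t)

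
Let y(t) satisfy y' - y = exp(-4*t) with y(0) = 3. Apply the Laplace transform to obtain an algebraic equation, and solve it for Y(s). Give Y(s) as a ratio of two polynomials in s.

Y(s) = (3*s + 13)/(s^2 + 3*s - 4)

Transform both sides with L{·}.
The derivative rules (L{y'} = sY - y(0) = sY - 3) turn the left side into (s - 1)Y - (3).
The right side is L{exp(-4*t)} = 1/(s + 4).
So (s - 1)Y = 1/(s + 4) + (3).
Divide through and combine into a single rational function.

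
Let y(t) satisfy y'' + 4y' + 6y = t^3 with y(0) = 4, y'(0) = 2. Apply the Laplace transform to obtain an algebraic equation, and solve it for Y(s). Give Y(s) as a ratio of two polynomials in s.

Y(s) = (4*s^5 + 18*s^4 + 6)/(s^6 + 4*s^5 + 6*s^4)

Transform both sides with L{·}.
Using L{y''} = s^2 Y - s·y(0) - y'(0) and L{y'} = sY - y(0), with y(0) = 4, y'(0) = 2, the left side becomes (s^2 + 4*s + 6)Y - (4*s + 18).
The right side is L{t^3} = 6/s^4.
So (s^2 + 4*s + 6)Y = 6/s^4 + (4*s + 18).
Isolate Y and clear denominators.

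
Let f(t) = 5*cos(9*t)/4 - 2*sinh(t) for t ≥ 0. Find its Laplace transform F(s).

The transform is linear, so treat each term independently.
(5/4)·[L{cos(9t)} = s/(s^2 + 81)]; (-2)·[L{sinh(t)} = 1/(s^2 - 1)].

F(s) = 5*s/(4*(s^2 + 81)) - 2/(s^2 - 1)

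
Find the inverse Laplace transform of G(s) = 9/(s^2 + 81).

sin(9*t)

Since L{sin(9t)} = 9/(s^2 + 81), the inverse is sin(9*t).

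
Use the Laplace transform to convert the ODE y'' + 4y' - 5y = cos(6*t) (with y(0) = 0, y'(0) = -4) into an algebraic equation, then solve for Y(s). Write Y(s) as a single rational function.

Y(s) = (-4*s^2 + s - 144)/(s^4 + 4*s^3 + 31*s^2 + 144*s - 180)

Apply the Laplace transform to the equation.
Using L{y''} = s^2 Y - s·y(0) - y'(0) and L{y'} = sY - y(0), with y(0) = 0, y'(0) = -4, the left side becomes (s^2 + 4*s - 5)Y - (-4).
The right side is L{cos(6*t)} = s/(s^2 + 36).
So (s^2 + 4*s - 5)Y = s/(s^2 + 36) + (-4).
Solve for Y(s) and write it as one ratio of polynomials.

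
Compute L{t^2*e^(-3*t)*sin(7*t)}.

L{sin(7t)} = 7/(s^2 + 49).
Multiplying by e^(-3t) shifts s → s + 3, so L{e^(-3*t)*sin(7*t)} = 7/((s + 3)^2 + 49).
Then apply L{t^2·g(t)} = (-1)^2 d^2/ds^2[G(s)] with G(s) = 7/((s + 3)^2 + 49):
differentiating 2 times and applying the sign gives 14*(3*s^2 + 18*s - 22)/(s^2 + 6*s + 58)^3.

14*(3*s^2 + 18*s - 22)/(s^2 + 6*s + 58)^3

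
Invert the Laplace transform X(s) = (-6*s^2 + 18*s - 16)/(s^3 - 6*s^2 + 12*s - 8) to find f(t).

Factor the denominator: s^3 - 6*s^2 + 12*s - 8 = (s - 2)^3.
Partial fraction decomposition gives [-6/(s - 2)] + [-6/(s - 2)^2] + [-4/(s - 2)^3].
Invert each term: -6/(s - 2) ↔ -6e^(2t); -6/(s - 2)^2 ↔ -6t·e^(2t); -4/(s - 2)^3 ↔ (-2)t^2·e^(2t).

f(t) = -2*t^2*exp(2*t) - 6*t*exp(2*t) - 6*exp(2*t)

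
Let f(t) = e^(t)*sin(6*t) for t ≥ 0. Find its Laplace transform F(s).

F(s) = 6/((s - 1)^2 + 36)

L{sin(6t)} = 6/(s^2 + 36).
By the first shifting theorem, multiplying by e^(t) replaces s with s - 1.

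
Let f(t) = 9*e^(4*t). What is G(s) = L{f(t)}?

L{9} = 9/s.
By the first shifting theorem, multiplying by e^(4t) replaces s with s - 4.

G(s) = 9/(s - 4)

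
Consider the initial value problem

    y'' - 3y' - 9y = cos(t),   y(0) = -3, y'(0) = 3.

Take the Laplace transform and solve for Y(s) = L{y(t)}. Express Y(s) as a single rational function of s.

Y(s) = (-3*s^3 + 12*s^2 - 2*s + 12)/(s^4 - 3*s^3 - 8*s^2 - 3*s - 9)

Transform both sides with L{·}.
Using L{y''} = s^2 Y - s·y(0) - y'(0) and L{y'} = sY - y(0), with y(0) = -3, y'(0) = 3, the left side becomes (s^2 - 3*s - 9)Y - (-3*s + 12).
The right side is L{cos(t)} = s/(s^2 + 1).
So (s^2 - 3*s - 9)Y = s/(s^2 + 1) + (-3*s + 12).
Solve for Y(s) and write it as one ratio of polynomials.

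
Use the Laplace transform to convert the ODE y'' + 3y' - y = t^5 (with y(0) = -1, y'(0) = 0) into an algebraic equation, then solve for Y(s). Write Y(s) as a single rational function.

Laplace-transform each side.
With L{y''} = s^2 Y - s·y(0) - y'(0) and L{y'} = sY - y(0), with y(0) = -1, y'(0) = 0: the LHS transforms to (s^2 + 3*s - 1)Y - (-s - 3).
The right side is L{t^5} = 120/s^6.
So (s^2 + 3*s - 1)Y = 120/s^6 + (-s - 3).
Isolate Y and clear denominators.

Y(s) = (-s^7 - 3*s^6 + 120)/(s^8 + 3*s^7 - s^6)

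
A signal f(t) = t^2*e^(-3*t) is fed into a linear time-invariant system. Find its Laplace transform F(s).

F(s) = 2/(s + 3)^3

L{t^2} = 2!/s^3 = 2/s^3.
By the first shifting theorem, multiplying by e^(-3t) replaces s with s + 3.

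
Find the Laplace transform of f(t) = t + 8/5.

8/(5*s) + s^(-2)

Apply the Laplace transform termwise.
L{t} = 1!/s^2 = 1/s^2; L{8/5} = (8/5)/s.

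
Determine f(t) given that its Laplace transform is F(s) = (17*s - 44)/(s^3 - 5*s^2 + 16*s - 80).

f(t) = exp(5*t) + 3*sin(4*t) - cos(4*t)

Factor the denominator: s^3 - 5*s^2 + 16*s - 80 = (s - 5)*(s^2 + 16).
Partial fraction decomposition gives [1/(s - 5)] + [-s/(s^2 + 16)] + [12/(s^2 + 16)].
Invert each term: 1/(s - 5) ↔ e^(5t); -1·s/(s^2 + 16) ↔ -cos(4t); 3·4/(s^2 + 16) ↔ 3sin(4t).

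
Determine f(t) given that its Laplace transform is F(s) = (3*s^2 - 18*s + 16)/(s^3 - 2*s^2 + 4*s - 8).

f(t) = -exp(2*t) - 5*sin(2*t) + 4*cos(2*t)

Factor the denominator: s^3 - 2*s^2 + 4*s - 8 = (s - 2)*(s^2 + 4).
Partial fraction decomposition gives [-1/(s - 2)] + [4*s/(s^2 + 4)] + [-10/(s^2 + 4)].
Invert each term: -1/(s - 2) ↔ -e^(2t); 4·s/(s^2 + 4) ↔ 4cos(2t); -5·2/(s^2 + 4) ↔ -5sin(2t).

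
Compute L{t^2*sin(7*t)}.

14*(3*s^2 - 49)/(s^2 + 49)^3

L{sin(7t)} = 7/(s^2 + 49).
Then apply L{t^2·g(t)} = (-1)^2 d^2/ds^2[H(s)] with H(s) = 7/(s^2 + 49):
differentiating 2 times and applying the sign gives 14*(3*s^2 - 49)/(s^2 + 49)^3.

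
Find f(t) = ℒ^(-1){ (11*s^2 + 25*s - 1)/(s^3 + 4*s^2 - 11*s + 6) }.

f(t) = 5*t*exp(t) + 6*exp(t) + 5*exp(-6*t)

Factor the denominator: s^3 + 4*s^2 - 11*s + 6 = (s - 1)^2*(s + 6).
Partial fraction decomposition gives [6/(s - 1)] + [5/(s - 1)^2] + [5/(s + 6)].
Invert each term: 6/(s - 1) ↔ 6e^(t); 5/(s - 1)^2 ↔ 5t·e^(t); 5/(s + 6) ↔ 5e^(-6t).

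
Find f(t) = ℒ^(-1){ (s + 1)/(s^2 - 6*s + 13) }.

f(t) = 2*exp(3*t)*sin(2*t) + exp(3*t)*cos(2*t)

Complete the square in the denominator: s^2 - 6*s + 13 = (s - 3)^2 + 2^2.
Split the numerator to match: s + 1 = 1·(s - 3) + 2·2.
Invert each term: 1·(s - 3)/((s - 3)^2 + 4) ↔ e^(3t)cos(2t); 2·2/((s - 3)^2 + 4) ↔ 2e^(3t)sin(2t).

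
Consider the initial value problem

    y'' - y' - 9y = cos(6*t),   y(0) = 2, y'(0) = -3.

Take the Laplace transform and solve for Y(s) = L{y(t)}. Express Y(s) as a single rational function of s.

Apply the Laplace transform to the equation.
Using L{y''} = s^2 Y - s·y(0) - y'(0) and L{y'} = sY - y(0), with y(0) = 2, y'(0) = -3, the left side becomes (s^2 - s - 9)Y - (2*s - 5).
The right side is L{cos(6*t)} = s/(s^2 + 36).
So (s^2 - s - 9)Y = s/(s^2 + 36) + (2*s - 5).
Solve for Y(s) and write it as one ratio of polynomials.

Y(s) = (2*s^3 - 5*s^2 + 73*s - 180)/(s^4 - s^3 + 27*s^2 - 36*s - 324)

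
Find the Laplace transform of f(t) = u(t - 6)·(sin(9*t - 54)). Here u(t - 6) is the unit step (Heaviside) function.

By the second shifting theorem, L{u(t - c)·g(t - c)} = e^(-cs)·G(s) with c = 6 and G(s) = L{g(t)}.
L{sin(9t)} = 9/(s^2 + 81).

9*exp(-6*s)/(s^2 + 81)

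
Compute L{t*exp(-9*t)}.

L{e^(-9t)} = 1/(s + 9).
Then apply L{t·g(t)} = -d/ds[G(s)] with G(s) = 1/(s + 9):
differentiating 1 time and applying the sign gives (s + 9)^(-2).

(s + 9)^(-2)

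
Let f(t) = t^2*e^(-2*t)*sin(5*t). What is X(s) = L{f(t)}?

L{sin(5t)} = 5/(s^2 + 25).
Multiplying by e^(-2t) shifts s → s + 2, so L{e^(-2*t)*sin(5*t)} = 5/((s + 2)^2 + 25).
Then apply L{t^2·g(t)} = (-1)^2 d^2/ds^2[G(s)] with G(s) = 5/((s + 2)^2 + 25):
differentiating 2 times and applying the sign gives 10*(3*s^2 + 12*s - 13)/(s^2 + 4*s + 29)^3.

X(s) = 10*(3*s^2 + 12*s - 13)/(s^2 + 4*s + 29)^3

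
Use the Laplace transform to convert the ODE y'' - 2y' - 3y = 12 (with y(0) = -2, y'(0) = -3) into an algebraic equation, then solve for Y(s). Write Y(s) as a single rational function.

Take the Laplace transform of both sides.
The derivative rules (L{y''} = s^2 Y - s·y(0) - y'(0) and L{y'} = sY - y(0), with y(0) = -2, y'(0) = -3) turn the left side into (s^2 - 2*s - 3)Y - (-2*s + 1).
The right side is L{12} = 12/s.
So (s^2 - 2*s - 3)Y = 12/s + (-2*s + 1).
Isolate Y and clear denominators.

Y(s) = (-2*s^2 + s + 12)/(s^3 - 2*s^2 - 3*s)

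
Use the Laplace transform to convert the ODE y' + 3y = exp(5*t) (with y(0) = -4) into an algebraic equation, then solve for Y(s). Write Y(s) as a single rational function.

Y(s) = (-4*s + 21)/(s^2 - 2*s - 15)

Laplace-transform each side.
With L{y'} = sY - y(0) = sY - (-4): the LHS transforms to (s + 3)Y - (-4).
The right side is L{exp(5*t)} = 1/(s - 5).
So (s + 3)Y = 1/(s - 5) + (-4).
Solve for Y(s) and write it as one ratio of polynomials.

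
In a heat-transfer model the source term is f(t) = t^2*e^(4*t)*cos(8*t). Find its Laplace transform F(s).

F(s) = 2*(s - 4)*(s^2 - 8*s - 176)/(s^2 - 8*s + 80)^3

L{cos(8t)} = s/(s^2 + 64).
Multiplying by e^(4t) shifts s → s - 4, so L{e^(4*t)*cos(8*t)} = (s - 4)/((s - 4)^2 + 64).
Then apply L{t^2·g(t)} = (-1)^2 d^2/ds^2[G(s)] with G(s) = (s - 4)/((s - 4)^2 + 64):
differentiating 2 times and applying the sign gives 2*(s - 4)*(s^2 - 8*s - 176)/(s^2 - 8*s + 80)^3.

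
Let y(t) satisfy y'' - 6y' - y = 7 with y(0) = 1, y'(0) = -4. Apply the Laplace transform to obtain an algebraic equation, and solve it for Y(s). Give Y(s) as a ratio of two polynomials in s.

Transform both sides with L{·}.
The derivative rules (L{y''} = s^2 Y - s·y(0) - y'(0) and L{y'} = sY - y(0), with y(0) = 1, y'(0) = -4) turn the left side into (s^2 - 6*s - 1)Y - (s - 10).
The right side is L{7} = 7/s.
So (s^2 - 6*s - 1)Y = 7/s + (s - 10).
Solve for Y(s) and write it as one ratio of polynomials.

Y(s) = (s^2 - 10*s + 7)/(s^3 - 6*s^2 - s)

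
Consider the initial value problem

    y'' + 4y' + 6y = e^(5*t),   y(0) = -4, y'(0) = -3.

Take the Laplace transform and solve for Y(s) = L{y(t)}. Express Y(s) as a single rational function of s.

Y(s) = (-4*s^2 + s + 96)/(s^3 - s^2 - 14*s - 30)

Transform both sides with L{·}.
Using L{y''} = s^2 Y - s·y(0) - y'(0) and L{y'} = sY - y(0), with y(0) = -4, y'(0) = -3, the left side becomes (s^2 + 4*s + 6)Y - (-4*s - 19).
The right side is L{e^(5*t)} = 1/(s - 5).
So (s^2 + 4*s + 6)Y = 1/(s - 5) + (-4*s - 19).
Solve for Y(s) and write it as one ratio of polynomials.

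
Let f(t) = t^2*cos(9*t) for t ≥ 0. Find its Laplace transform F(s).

F(s) = 2*s*(s^2 - 243)/(s^2 + 81)^3

L{cos(9t)} = s/(s^2 + 81).
Then apply L{t^2·g(t)} = (-1)^2 d^2/ds^2[G(s)] with G(s) = s/(s^2 + 81):
differentiating 2 times and applying the sign gives 2*s*(s^2 - 243)/(s^2 + 81)^3.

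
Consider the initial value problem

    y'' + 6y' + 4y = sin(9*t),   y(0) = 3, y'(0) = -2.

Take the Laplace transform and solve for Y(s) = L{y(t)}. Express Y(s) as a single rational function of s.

Laplace-transform each side.
The derivative rules (L{y''} = s^2 Y - s·y(0) - y'(0) and L{y'} = sY - y(0), with y(0) = 3, y'(0) = -2) turn the left side into (s^2 + 6*s + 4)Y - (3*s + 16).
The right side is L{sin(9*t)} = 9/(s^2 + 81).
So (s^2 + 6*s + 4)Y = 9/(s^2 + 81) + (3*s + 16).
Isolate Y and clear denominators.

Y(s) = (3*s^3 + 16*s^2 + 243*s + 1305)/(s^4 + 6*s^3 + 85*s^2 + 486*s + 324)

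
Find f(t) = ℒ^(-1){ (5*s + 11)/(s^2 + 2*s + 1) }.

Factor the denominator: s^2 + 2*s + 1 = (s + 1)^2.
Partial fraction decomposition gives [5/(s + 1)] + [6/(s + 1)^2].
Invert each term: 5/(s + 1) ↔ 5e^(-t); 6/(s + 1)^2 ↔ 6t·e^(-t).

f(t) = 6*t*exp(-t) + 5*exp(-t)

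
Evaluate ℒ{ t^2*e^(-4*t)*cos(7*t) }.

2*(s + 4)*(s^2 + 8*s - 131)/(s^2 + 8*s + 65)^3

L{cos(7t)} = s/(s^2 + 49).
Multiplying by e^(-4t) shifts s → s + 4, so L{e^(-4*t)*cos(7*t)} = (s + 4)/((s + 4)^2 + 49).
Then apply L{t^2·g(t)} = (-1)^2 d^2/ds^2[H(s)] with H(s) = (s + 4)/((s + 4)^2 + 49):
differentiating 2 times and applying the sign gives 2*(s + 4)*(s^2 + 8*s - 131)/(s^2 + 8*s + 65)^3.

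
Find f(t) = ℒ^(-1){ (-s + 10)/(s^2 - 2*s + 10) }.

f(t) = 3*exp(t)*sin(3*t) - exp(t)*cos(3*t)

Complete the square in the denominator: s^2 - 2*s + 10 = (s - 1)^2 + 3^2.
Split the numerator to match: -s + 10 = -1·(s - 1) + 3·3.
Invert each term: -1·(s - 1)/((s - 1)^2 + 9) ↔ -e^(t)cos(3t); 3·3/((s - 1)^2 + 9) ↔ 3e^(t)sin(3t).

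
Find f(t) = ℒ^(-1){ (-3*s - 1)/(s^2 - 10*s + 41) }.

f(t) = -4*exp(5*t)*sin(4*t) - 3*exp(5*t)*cos(4*t)

Complete the square in the denominator: s^2 - 10*s + 41 = (s - 5)^2 + 4^2.
Split the numerator to match: -3*s - 1 = -3·(s - 5) - 4·4.
Invert each term: -3·(s - 5)/((s - 5)^2 + 16) ↔ -3e^(5t)cos(4t); -4·4/((s - 5)^2 + 16) ↔ -4e^(5t)sin(4t).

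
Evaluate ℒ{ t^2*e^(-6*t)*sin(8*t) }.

16*(3*s^2 + 36*s + 44)/(s^2 + 12*s + 100)^3

L{sin(8t)} = 8/(s^2 + 64).
Multiplying by e^(-6t) shifts s → s + 6, so L{e^(-6*t)*sin(8*t)} = 8/((s + 6)^2 + 64).
Then apply L{t^2·g(t)} = (-1)^2 d^2/ds^2[H(s)] with H(s) = 8/((s + 6)^2 + 64):
differentiating 2 times and applying the sign gives 16*(3*s^2 + 36*s + 44)/(s^2 + 12*s + 100)^3.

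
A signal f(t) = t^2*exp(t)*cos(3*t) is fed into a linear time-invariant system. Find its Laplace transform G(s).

L{cos(3t)} = s/(s^2 + 9).
Multiplying by e^(t) shifts s → s - 1, so L{exp(t)*cos(3*t)} = (s - 1)/((s - 1)^2 + 9).
Then apply L{t^2·g(t)} = (-1)^2 d^2/ds^2[H(s)] with H(s) = (s - 1)/((s - 1)^2 + 9):
differentiating 2 times and applying the sign gives 2*(s - 1)*(s^2 - 2*s - 26)/(s^2 - 2*s + 10)^3.

G(s) = 2*(s - 1)*(s^2 - 2*s - 26)/(s^2 - 2*s + 10)^3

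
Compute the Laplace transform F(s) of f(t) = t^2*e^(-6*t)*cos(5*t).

F(s) = 2*(s + 6)*(s^2 + 12*s - 39)/(s^2 + 12*s + 61)^3

L{cos(5t)} = s/(s^2 + 25).
Multiplying by e^(-6t) shifts s → s + 6, so L{e^(-6*t)*cos(5*t)} = (s + 6)/((s + 6)^2 + 25).
Then apply L{t^2·g(t)} = (-1)^2 d^2/ds^2[G(s)] with G(s) = (s + 6)/((s + 6)^2 + 25):
differentiating 2 times and applying the sign gives 2*(s + 6)*(s^2 + 12*s - 39)/(s^2 + 12*s + 61)^3.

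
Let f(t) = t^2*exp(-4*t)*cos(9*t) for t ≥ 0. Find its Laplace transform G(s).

L{cos(9t)} = s/(s^2 + 81).
Multiplying by e^(-4t) shifts s → s + 4, so L{exp(-4*t)*cos(9*t)} = (s + 4)/((s + 4)^2 + 81).
Then apply L{t^2·g(t)} = (-1)^2 d^2/ds^2[H(s)] with H(s) = (s + 4)/((s + 4)^2 + 81):
differentiating 2 times and applying the sign gives 2*(s + 4)*(s^2 + 8*s - 227)/(s^2 + 8*s + 97)^3.

G(s) = 2*(s + 4)*(s^2 + 8*s - 227)/(s^2 + 8*s + 97)^3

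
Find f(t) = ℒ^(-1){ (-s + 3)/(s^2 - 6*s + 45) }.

Rewrite the denominator: s^2 - 6*s + 45 = (s - 3)^2 + 36.
The form in (s - 3) signals a first-shifting-theorem factor e^(3t).
Since L{cos(6t)} = s/(s^2 + 36), the inverse is exp(3*t)*cos(6*t), scaled by -1.

f(t) = -exp(3*t)*cos(6*t)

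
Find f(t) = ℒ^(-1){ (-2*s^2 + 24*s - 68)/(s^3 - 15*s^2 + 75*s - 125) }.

f(t) = t^2*exp(5*t) + 4*t*exp(5*t) - 2*exp(5*t)

Factor the denominator: s^3 - 15*s^2 + 75*s - 125 = (s - 5)^3.
Partial fraction decomposition gives [-2/(s - 5)] + [4/(s - 5)^2] + [2/(s - 5)^3].
Invert each term: -2/(s - 5) ↔ -2e^(5t); 4/(s - 5)^2 ↔ 4t·e^(5t); 2/(s - 5)^3 ↔ (1)t^2·e^(5t).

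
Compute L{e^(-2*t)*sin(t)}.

1/((s + 2)^2 + 1)

L{sin(t)} = 1/(s^2 + 1).
By the first shifting theorem, multiplying by e^(-2t) replaces s with s + 2.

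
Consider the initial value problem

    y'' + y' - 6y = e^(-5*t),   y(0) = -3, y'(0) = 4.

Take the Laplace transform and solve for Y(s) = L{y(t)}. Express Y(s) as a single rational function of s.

Laplace-transform each side.
The derivative rules (L{y''} = s^2 Y - s·y(0) - y'(0) and L{y'} = sY - y(0), with y(0) = -3, y'(0) = 4) turn the left side into (s^2 + s - 6)Y - (-3*s + 1).
The right side is L{e^(-5*t)} = 1/(s + 5).
So (s^2 + s - 6)Y = 1/(s + 5) + (-3*s + 1).
Solve for Y(s) and write it as one ratio of polynomials.

Y(s) = (-3*s^2 - 14*s + 6)/(s^3 + 6*s^2 - s - 30)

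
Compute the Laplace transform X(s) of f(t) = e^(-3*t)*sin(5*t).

X(s) = 5/((s + 3)^2 + 25)

L{sin(5t)} = 5/(s^2 + 25).
By the first shifting theorem, multiplying by e^(-3t) replaces s with s + 3.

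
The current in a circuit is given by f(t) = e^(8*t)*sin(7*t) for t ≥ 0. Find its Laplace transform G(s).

L{sin(7t)} = 7/(s^2 + 49).
By the first shifting theorem, multiplying by e^(8t) replaces s with s - 8.

G(s) = 7/((s - 8)^2 + 49)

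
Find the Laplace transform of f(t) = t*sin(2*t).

L{sin(2t)} = 2/(s^2 + 4).
Then apply L{t·g(t)} = -d/ds[G(s)] with G(s) = 2/(s^2 + 4):
differentiating 1 time and applying the sign gives 4*s/(s^2 + 4)^2.

4*s/(s^2 + 4)^2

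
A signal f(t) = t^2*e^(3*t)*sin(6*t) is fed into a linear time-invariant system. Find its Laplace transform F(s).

F(s) = 36*(s^2 - 6*s - 3)/(s^2 - 6*s + 45)^3

L{sin(6t)} = 6/(s^2 + 36).
Multiplying by e^(3t) shifts s → s - 3, so L{e^(3*t)*sin(6*t)} = 6/((s - 3)^2 + 36).
Then apply L{t^2·g(t)} = (-1)^2 d^2/ds^2[G(s)] with G(s) = 6/((s - 3)^2 + 36):
differentiating 2 times and applying the sign gives 36*(s^2 - 6*s - 3)/(s^2 - 6*s + 45)^3.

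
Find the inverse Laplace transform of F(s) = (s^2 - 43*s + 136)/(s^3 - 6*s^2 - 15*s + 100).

-6*t*exp(5*t) - 3*exp(5*t) + 4*exp(-4*t)

Factor the denominator: s^3 - 6*s^2 - 15*s + 100 = (s - 5)^2*(s + 4).
Partial fraction decomposition gives [-3/(s - 5)] + [-6/(s - 5)^2] + [4/(s + 4)].
Invert each term: -3/(s - 5) ↔ -3e^(5t); -6/(s - 5)^2 ↔ -6t·e^(5t); 4/(s + 4) ↔ 4e^(-4t).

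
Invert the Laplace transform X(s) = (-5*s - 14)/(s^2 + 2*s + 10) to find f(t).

Complete the square in the denominator: s^2 + 2*s + 10 = (s + 1)^2 + 3^2.
Split the numerator to match: -5*s - 14 = -5·(s + 1) - 3·3.
Invert each term: -5·(s + 1)/((s + 1)^2 + 9) ↔ -5e^(-t)cos(3t); -3·3/((s + 1)^2 + 9) ↔ -3e^(-t)sin(3t).

f(t) = -3*exp(-t)*sin(3*t) - 5*exp(-t)*cos(3*t)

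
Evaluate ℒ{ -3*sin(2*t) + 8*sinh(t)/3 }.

The transform is linear, so treat each term independently.
(8/3)·[L{sinh(t)} = 1/(s^2 - 1)]; (-3)·[L{sin(2t)} = 2/(s^2 + 4)].

-6/(s^2 + 4) + 8/(3*(s^2 - 1))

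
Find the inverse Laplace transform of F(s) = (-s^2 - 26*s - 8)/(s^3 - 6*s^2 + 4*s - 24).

-5*exp(6*t) - sin(2*t) + 4*cos(2*t)

Factor the denominator: s^3 - 6*s^2 + 4*s - 24 = (s - 6)*(s^2 + 4).
Partial fraction decomposition gives [-5/(s - 6)] + [4*s/(s^2 + 4)] + [-2/(s^2 + 4)].
Invert each term: -5/(s - 6) ↔ -5e^(6t); 4·s/(s^2 + 4) ↔ 4cos(2t); -1·2/(s^2 + 4) ↔ -sin(2t).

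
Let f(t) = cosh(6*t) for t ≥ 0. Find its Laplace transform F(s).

L{cosh(6t)} = s/(s^2 - 36).

F(s) = s/(s^2 - 36)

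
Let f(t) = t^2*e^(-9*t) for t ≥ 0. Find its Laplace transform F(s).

L{e^(-9t)} = 1/(s + 9).
Then apply L{t^2·g(t)} = (-1)^2 d^2/ds^2[G(s)] with G(s) = 1/(s + 9):
differentiating 2 times and applying the sign gives 2/(s + 9)^3.

F(s) = 2/(s + 9)^3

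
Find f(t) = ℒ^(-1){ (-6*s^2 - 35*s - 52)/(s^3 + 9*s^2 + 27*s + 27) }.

Factor the denominator: s^3 + 9*s^2 + 27*s + 27 = (s + 3)^3.
Partial fraction decomposition gives [-6/(s + 3)] + [(s + 3)^(-2)] + [-1/(s + 3)^3].
Invert each term: -6/(s + 3) ↔ -6e^(-3t); 1/(s + 3)^2 ↔ t·e^(-3t); -1/(s + 3)^3 ↔ (-1/2)t^2·e^(-3t).

f(t) = -t^2*exp(-3*t)/2 + t*exp(-3*t) - 6*exp(-3*t)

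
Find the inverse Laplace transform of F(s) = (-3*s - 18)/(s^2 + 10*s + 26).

Complete the square in the denominator: s^2 + 10*s + 26 = (s + 5)^2 + 1^2.
Split the numerator to match: -3*s - 18 = -3·(s + 5) - 3·1.
Invert each term: -3·(s + 5)/((s + 5)^2 + 1) ↔ -3e^(-5t)cos(t); -3·1/((s + 5)^2 + 1) ↔ -3e^(-5t)sin(t).

-3*exp(-5*t)*sin(t) - 3*exp(-5*t)*cos(t)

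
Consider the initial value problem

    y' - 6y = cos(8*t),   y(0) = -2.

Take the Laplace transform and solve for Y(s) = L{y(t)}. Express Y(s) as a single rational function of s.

Apply the Laplace transform to the equation.
The derivative rules (L{y'} = sY - y(0) = sY - (-2)) turn the left side into (s - 6)Y - (-2).
The right side is L{cos(8*t)} = s/(s^2 + 64).
So (s - 6)Y = s/(s^2 + 64) + (-2).
Isolate Y and clear denominators.

Y(s) = (-2*s^2 + s - 128)/(s^3 - 6*s^2 + 64*s - 384)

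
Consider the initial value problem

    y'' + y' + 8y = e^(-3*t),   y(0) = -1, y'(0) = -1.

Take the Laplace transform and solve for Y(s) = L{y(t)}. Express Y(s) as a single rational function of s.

Laplace-transform each side.
Using L{y''} = s^2 Y - s·y(0) - y'(0) and L{y'} = sY - y(0), with y(0) = -1, y'(0) = -1, the left side becomes (s^2 + s + 8)Y - (-s - 2).
The right side is L{e^(-3*t)} = 1/(s + 3).
So (s^2 + s + 8)Y = 1/(s + 3) + (-s - 2).
Isolate Y and clear denominators.

Y(s) = (-s^2 - 5*s - 5)/(s^3 + 4*s^2 + 11*s + 24)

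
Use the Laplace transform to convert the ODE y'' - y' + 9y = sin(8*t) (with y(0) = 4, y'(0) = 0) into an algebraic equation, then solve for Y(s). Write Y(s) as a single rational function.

Apply the Laplace transform to the equation.
Using L{y''} = s^2 Y - s·y(0) - y'(0) and L{y'} = sY - y(0), with y(0) = 4, y'(0) = 0, the left side becomes (s^2 - s + 9)Y - (4*s - 4).
The right side is L{sin(8*t)} = 8/(s^2 + 64).
So (s^2 - s + 9)Y = 8/(s^2 + 64) + (4*s - 4).
Isolate Y and clear denominators.

Y(s) = (4*s^3 - 4*s^2 + 256*s - 248)/(s^4 - s^3 + 73*s^2 - 64*s + 576)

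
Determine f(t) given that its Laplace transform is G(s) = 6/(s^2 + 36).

Since L{sin(6t)} = 6/(s^2 + 36), the inverse is sin(6*t).

f(t) = sin(6*t)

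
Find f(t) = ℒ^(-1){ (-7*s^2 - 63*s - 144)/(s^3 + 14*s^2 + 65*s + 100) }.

f(t) = 4*t*exp(-5*t) - 4*exp(-4*t) - 3*exp(-5*t)

Factor the denominator: s^3 + 14*s^2 + 65*s + 100 = (s + 4)*(s + 5)^2.
Partial fraction decomposition gives [-3/(s + 5)] + [4/(s + 5)^2] + [-4/(s + 4)].
Invert each term: -3/(s + 5) ↔ -3e^(-5t); 4/(s + 5)^2 ↔ 4t·e^(-5t); -4/(s + 4) ↔ -4e^(-4t).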